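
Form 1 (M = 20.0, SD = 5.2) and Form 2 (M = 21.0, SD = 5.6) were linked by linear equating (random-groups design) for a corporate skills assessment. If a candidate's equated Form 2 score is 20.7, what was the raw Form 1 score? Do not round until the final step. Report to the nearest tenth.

19.7

Invert y = (SD_Y/SD_X)(x − M_X) + M_Y:
x = (SD_X/SD_Y)(y − M_Y) + M_X = (5.2/5.6)(20.7 − 21.0) + 20.0
x = 0.928571 × -0.300 + 20.0 = 19.7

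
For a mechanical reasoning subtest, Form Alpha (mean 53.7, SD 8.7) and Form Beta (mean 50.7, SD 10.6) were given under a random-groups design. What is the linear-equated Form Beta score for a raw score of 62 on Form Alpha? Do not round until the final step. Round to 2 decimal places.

Linear equating: y = (SD_Y/SD_X)(x − M_X) + M_Y
y = (10.6/8.7)(62 − 53.7) + 50.7
y = 1.218391 × 8.3 + 50.7 = 10.1126 + 50.7 = 60.81

60.81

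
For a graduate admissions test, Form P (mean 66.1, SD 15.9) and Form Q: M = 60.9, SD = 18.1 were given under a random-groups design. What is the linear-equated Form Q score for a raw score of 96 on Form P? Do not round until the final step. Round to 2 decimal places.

94.94

Linear equating: y = (SD_Y/SD_X)(x − M_X) + M_Y
y = (18.1/15.9)(96 − 66.1) + 60.9
y = 1.138365 × 29.9 + 60.9 = 34.0371 + 60.9 = 94.94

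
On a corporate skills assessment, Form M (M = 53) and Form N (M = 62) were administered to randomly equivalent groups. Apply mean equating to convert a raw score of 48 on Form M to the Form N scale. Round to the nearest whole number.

Mean equating: y = x + (M_Y − M_X) = 48 + (62 − 53) = 57

57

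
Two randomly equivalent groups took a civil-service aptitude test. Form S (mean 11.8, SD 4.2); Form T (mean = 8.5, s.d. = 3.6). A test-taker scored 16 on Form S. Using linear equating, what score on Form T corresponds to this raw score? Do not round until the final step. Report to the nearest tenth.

12.1

Linear equating: y = (SD_Y/SD_X)(x − M_X) + M_Y
y = (3.6/4.2)(16 − 11.8) + 8.5
y = 0.857143 × 4.2 + 8.5 = 3.6000 + 8.5 = 12.1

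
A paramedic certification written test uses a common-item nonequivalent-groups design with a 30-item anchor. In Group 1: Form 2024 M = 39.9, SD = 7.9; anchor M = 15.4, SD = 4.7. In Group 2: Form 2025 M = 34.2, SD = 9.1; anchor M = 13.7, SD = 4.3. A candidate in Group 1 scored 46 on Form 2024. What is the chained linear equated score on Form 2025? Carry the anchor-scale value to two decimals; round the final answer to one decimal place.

45.5

Form 2024 → anchor (Group 1): v = (4.7/7.9)(46 − 39.9) + 15.4 = 19.03
anchor → Form 2025 (Group 2): y = (9.1/4.3)(19.03 − 13.7) + 34.2 = 45.5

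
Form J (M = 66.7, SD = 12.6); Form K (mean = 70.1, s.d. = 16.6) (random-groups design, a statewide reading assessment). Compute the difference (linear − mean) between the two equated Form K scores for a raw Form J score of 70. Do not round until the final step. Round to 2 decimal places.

Mean-equated: 70 + (70.1 − 66.7) = 73.40
Linear-equated: (16.6/12.6)(70 − 66.7) + 70.1 = 74.448
Difference = 74.448 − 73.40 = 1.05

1.05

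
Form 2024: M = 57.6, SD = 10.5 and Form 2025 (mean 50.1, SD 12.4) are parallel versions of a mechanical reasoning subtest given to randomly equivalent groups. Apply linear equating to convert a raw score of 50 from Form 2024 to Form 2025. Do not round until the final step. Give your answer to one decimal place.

Linear equating: y = (SD_Y/SD_X)(x − M_X) + M_Y
y = (12.4/10.5)(50 − 57.6) + 50.1
y = 1.180952 × -7.6 + 50.1 = -8.9752 + 50.1 = 41.1

41.1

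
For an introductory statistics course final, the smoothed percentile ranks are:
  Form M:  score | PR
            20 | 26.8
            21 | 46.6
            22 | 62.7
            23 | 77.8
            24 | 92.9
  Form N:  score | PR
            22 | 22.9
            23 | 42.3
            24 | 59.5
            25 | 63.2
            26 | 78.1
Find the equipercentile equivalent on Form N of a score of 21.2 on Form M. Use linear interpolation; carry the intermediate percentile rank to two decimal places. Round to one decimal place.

23.4

PR of 21.2 on Form M: 46.6 + (21.2 − 21)/(22 − 21) × (62.7 − 46.6) = 49.82
On Form N, PR 49.82 falls between score 23 (PR 42.3) and 24 (PR 59.5).
Interpolate: 23 + (49.82 − 42.3)/(59.5 − 42.3) × (24 − 23) = 23.4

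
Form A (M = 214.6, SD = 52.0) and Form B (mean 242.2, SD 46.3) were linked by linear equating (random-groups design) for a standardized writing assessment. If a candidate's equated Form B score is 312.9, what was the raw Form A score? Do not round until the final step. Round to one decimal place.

294.0

Invert y = (SD_Y/SD_X)(x − M_X) + M_Y:
x = (SD_X/SD_Y)(y − M_Y) + M_X = (52.0/46.3)(312.9 − 242.2) + 214.6
x = 1.123110 × 70.700 + 214.6 = 294.0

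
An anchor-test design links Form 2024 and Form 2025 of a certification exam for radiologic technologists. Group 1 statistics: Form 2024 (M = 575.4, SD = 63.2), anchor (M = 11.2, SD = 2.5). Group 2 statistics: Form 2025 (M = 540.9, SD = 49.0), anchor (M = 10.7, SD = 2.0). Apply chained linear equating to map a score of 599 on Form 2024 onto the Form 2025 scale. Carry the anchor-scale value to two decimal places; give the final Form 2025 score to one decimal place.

575.9

Form 2024 → anchor (Group 1): v = (2.5/63.2)(599 − 575.4) + 11.2 = 12.13
anchor → Form 2025 (Group 2): y = (49.0/2.0)(12.13 − 10.7) + 540.9 = 575.9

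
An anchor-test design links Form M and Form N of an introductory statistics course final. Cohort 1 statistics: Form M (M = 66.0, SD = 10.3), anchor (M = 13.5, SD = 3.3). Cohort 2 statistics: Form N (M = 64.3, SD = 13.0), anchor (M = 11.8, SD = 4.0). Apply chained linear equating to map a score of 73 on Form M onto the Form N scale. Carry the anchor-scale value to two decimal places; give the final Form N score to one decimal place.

77.1

Form M → anchor (Cohort 1): v = (3.3/10.3)(73 − 66.0) + 13.5 = 15.74
anchor → Form N (Cohort 2): y = (13.0/4.0)(15.74 − 11.8) + 64.3 = 77.1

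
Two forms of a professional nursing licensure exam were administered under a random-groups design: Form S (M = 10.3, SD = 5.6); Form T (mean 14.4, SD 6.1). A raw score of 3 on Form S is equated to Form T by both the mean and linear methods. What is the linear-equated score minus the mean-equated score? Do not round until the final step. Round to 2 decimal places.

Mean-equated: 3 + (14.4 − 10.3) = 7.10
Linear-equated: (6.1/5.6)(3 − 10.3) + 14.4 = 6.448
Difference = 6.448 − 7.10 = -0.65

-0.65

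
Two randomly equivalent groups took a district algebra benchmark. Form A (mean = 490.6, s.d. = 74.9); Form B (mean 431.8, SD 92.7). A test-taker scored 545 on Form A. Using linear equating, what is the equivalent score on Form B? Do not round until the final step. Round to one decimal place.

Linear equating: y = (SD_Y/SD_X)(x − M_X) + M_Y
y = (92.7/74.9)(545 − 490.6) + 431.8
y = 1.237650 × 54.4 + 431.8 = 67.3282 + 431.8 = 499.1

499.1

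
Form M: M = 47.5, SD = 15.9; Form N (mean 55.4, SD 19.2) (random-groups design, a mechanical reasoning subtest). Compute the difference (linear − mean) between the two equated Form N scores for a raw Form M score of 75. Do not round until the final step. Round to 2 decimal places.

Mean-equated: 75 + (55.4 − 47.5) = 82.90
Linear-equated: (19.2/15.9)(75 − 47.5) + 55.4 = 88.608
Difference = 88.608 − 82.90 = 5.71

5.71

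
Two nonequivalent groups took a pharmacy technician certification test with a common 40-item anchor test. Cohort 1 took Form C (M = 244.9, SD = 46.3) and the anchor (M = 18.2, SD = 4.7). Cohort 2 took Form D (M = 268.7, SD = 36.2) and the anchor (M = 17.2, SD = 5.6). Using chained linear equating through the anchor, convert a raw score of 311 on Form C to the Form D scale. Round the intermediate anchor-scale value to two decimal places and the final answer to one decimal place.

318.5

Form C → anchor (Cohort 1): v = (4.7/46.3)(311 − 244.9) + 18.2 = 24.91
anchor → Form D (Cohort 2): y = (36.2/5.6)(24.91 − 17.2) + 268.7 = 318.5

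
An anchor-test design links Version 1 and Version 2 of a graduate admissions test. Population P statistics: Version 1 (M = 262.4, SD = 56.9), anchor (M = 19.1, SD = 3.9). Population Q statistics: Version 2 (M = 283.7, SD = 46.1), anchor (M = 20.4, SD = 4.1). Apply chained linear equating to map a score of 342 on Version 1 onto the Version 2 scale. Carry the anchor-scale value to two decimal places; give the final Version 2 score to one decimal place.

Version 1 → anchor (Population P): v = (3.9/56.9)(342 − 262.4) + 19.1 = 24.56
anchor → Version 2 (Population Q): y = (46.1/4.1)(24.56 − 20.4) + 283.7 = 330.5

330.5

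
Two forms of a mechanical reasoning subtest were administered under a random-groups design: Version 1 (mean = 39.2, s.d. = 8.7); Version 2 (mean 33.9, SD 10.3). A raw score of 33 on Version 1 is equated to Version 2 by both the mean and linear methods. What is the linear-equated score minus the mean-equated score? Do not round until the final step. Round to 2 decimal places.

Mean-equated: 33 + (33.9 − 39.2) = 27.70
Linear-equated: (10.3/8.7)(33 − 39.2) + 33.9 = 26.560
Difference = 26.560 − 27.70 = -1.14

-1.14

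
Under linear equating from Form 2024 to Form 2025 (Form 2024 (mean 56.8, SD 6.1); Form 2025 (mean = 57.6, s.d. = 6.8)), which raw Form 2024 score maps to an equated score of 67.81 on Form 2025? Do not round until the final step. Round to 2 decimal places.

Invert y = (SD_Y/SD_X)(x − M_X) + M_Y:
x = (SD_X/SD_Y)(y − M_Y) + M_X = (6.1/6.8)(67.81 − 57.6) + 56.8
x = 0.897059 × 10.210 + 56.8 = 65.96

65.96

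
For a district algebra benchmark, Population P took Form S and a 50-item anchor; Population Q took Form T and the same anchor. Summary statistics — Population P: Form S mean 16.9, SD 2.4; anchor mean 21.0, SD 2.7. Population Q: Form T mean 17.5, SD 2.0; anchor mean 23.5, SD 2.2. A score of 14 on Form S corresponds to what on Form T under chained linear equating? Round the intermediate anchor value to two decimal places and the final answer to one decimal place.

12.3

Form S → anchor (Population P): v = (2.7/2.4)(14 − 16.9) + 21.0 = 17.74
anchor → Form T (Population Q): y = (2.0/2.2)(17.74 − 23.5) + 17.5 = 12.3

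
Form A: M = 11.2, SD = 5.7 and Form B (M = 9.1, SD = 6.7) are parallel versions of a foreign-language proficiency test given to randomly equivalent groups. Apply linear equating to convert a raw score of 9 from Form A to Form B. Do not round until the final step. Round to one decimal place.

6.5

Linear equating: y = (SD_Y/SD_X)(x − M_X) + M_Y
y = (6.7/5.7)(9 − 11.2) + 9.1
y = 1.175439 × -2.2 + 9.1 = -2.5860 + 9.1 = 6.5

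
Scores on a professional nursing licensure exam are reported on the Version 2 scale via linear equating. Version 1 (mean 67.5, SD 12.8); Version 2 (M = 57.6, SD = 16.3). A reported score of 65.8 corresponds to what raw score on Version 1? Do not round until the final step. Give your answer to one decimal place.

Invert y = (SD_Y/SD_X)(x − M_X) + M_Y:
x = (SD_X/SD_Y)(y − M_Y) + M_X = (12.8/16.3)(65.8 − 57.6) + 67.5
x = 0.785276 × 8.200 + 67.5 = 73.9

73.9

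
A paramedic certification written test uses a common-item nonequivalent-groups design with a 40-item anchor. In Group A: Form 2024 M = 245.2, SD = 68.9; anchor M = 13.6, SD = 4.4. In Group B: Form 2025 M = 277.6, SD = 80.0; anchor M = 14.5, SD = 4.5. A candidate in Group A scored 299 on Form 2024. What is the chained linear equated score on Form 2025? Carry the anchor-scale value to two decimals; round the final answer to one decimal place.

322.8

Form 2024 → anchor (Group A): v = (4.4/68.9)(299 − 245.2) + 13.6 = 17.04
anchor → Form 2025 (Group B): y = (80.0/4.5)(17.04 − 14.5) + 277.6 = 322.8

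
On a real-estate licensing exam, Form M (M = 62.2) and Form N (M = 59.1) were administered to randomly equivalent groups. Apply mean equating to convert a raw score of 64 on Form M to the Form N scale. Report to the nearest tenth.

60.9

Mean equating: y = x + (M_Y − M_X) = 64 + (59.1 − 62.2) = 60.9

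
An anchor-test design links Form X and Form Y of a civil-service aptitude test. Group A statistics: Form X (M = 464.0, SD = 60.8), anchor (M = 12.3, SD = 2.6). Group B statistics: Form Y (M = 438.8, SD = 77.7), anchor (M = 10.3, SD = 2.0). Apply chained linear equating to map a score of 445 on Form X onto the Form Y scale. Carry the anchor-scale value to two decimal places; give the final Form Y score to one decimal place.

Form X → anchor (Group A): v = (2.6/60.8)(445 − 464.0) + 12.3 = 11.49
anchor → Form Y (Group B): y = (77.7/2.0)(11.49 − 10.3) + 438.8 = 485.0

485.0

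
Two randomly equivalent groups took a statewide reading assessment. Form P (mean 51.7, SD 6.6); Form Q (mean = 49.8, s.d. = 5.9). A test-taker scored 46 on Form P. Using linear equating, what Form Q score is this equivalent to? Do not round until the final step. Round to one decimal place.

Linear equating: y = (SD_Y/SD_X)(x − M_X) + M_Y
y = (5.9/6.6)(46 − 51.7) + 49.8
y = 0.893939 × -5.7 + 49.8 = -5.0955 + 49.8 = 44.7

44.7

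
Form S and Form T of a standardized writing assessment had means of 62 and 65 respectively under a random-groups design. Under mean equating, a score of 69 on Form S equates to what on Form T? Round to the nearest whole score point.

Mean equating: y = x + (M_Y − M_X) = 69 + (65 − 62) = 72

72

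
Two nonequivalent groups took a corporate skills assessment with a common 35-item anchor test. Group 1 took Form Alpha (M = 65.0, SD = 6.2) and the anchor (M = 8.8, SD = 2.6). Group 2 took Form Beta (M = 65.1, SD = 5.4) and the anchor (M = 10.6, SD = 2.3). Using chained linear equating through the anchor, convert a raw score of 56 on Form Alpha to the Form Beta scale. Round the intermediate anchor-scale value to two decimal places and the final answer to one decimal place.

52.0

Form Alpha → anchor (Group 1): v = (2.6/6.2)(56 − 65.0) + 8.8 = 5.03
anchor → Form Beta (Group 2): y = (5.4/2.3)(5.03 − 10.6) + 65.1 = 52.0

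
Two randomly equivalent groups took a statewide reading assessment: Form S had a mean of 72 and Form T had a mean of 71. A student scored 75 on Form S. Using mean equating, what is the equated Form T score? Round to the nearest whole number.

Mean equating: y = x + (M_Y − M_X) = 75 + (71 − 72) = 74

74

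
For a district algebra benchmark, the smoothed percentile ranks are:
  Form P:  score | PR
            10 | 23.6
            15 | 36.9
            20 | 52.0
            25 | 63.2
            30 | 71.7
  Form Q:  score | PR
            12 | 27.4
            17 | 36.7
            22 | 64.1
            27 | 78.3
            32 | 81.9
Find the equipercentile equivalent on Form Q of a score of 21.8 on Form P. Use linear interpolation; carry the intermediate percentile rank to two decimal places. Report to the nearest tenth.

PR of 21.8 on Form P: 52.0 + (21.8 − 20)/(25 − 20) × (63.2 − 52.0) = 56.03
On Form Q, PR 56.03 falls between score 17 (PR 36.7) and 22 (PR 64.1).
Interpolate: 17 + (56.03 − 36.7)/(64.1 − 36.7) × (22 − 17) = 20.5

20.5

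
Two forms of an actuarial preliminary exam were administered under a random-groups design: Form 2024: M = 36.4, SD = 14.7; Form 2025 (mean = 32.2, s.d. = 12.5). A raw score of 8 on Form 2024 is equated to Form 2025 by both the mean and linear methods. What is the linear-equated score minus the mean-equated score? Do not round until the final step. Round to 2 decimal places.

4.25

Mean-equated: 8 + (32.2 − 36.4) = 3.80
Linear-equated: (12.5/14.7)(8 − 36.4) + 32.2 = 8.050
Difference = 8.050 − 3.80 = 4.25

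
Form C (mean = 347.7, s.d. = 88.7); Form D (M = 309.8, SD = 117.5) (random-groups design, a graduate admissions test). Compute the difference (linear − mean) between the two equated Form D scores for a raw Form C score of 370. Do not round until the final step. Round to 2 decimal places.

7.24

Mean-equated: 370 + (309.8 − 347.7) = 332.10
Linear-equated: (117.5/88.7)(370 − 347.7) + 309.8 = 339.341
Difference = 339.341 − 332.10 = 7.24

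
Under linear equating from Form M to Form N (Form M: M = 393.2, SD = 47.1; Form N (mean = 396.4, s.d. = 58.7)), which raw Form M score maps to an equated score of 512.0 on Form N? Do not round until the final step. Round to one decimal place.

Invert y = (SD_Y/SD_X)(x − M_X) + M_Y:
x = (SD_X/SD_Y)(y − M_Y) + M_X = (47.1/58.7)(512.0 − 396.4) + 393.2
x = 0.802385 × 115.600 + 393.2 = 486.0

486.0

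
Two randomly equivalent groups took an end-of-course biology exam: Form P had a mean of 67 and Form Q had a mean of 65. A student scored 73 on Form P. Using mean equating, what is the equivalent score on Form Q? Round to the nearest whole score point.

Mean equating: y = x + (M_Y − M_X) = 73 + (65 − 67) = 71

71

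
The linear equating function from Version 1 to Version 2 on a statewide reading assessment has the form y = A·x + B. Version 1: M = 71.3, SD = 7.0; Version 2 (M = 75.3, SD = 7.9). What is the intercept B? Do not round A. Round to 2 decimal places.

-5.17

A = SD_Y / SD_X = 7.9 / 7.0 = 1.128571
B = M_Y − A·M_X = 75.3 − 1.128571 × 71.3 = -5.17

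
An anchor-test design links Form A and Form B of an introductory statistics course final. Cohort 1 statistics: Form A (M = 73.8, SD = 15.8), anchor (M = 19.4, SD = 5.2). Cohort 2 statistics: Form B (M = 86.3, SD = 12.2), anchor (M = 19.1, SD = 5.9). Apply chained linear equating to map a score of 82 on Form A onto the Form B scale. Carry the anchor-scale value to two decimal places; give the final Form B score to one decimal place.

92.5

Form A → anchor (Cohort 1): v = (5.2/15.8)(82 − 73.8) + 19.4 = 22.10
anchor → Form B (Cohort 2): y = (12.2/5.9)(22.10 − 19.1) + 86.3 = 92.5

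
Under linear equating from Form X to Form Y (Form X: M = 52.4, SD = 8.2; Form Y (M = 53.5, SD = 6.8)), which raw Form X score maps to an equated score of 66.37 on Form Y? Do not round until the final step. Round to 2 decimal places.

Invert y = (SD_Y/SD_X)(x − M_X) + M_Y:
x = (SD_X/SD_Y)(y − M_Y) + M_X = (8.2/6.8)(66.37 − 53.5) + 52.4
x = 1.205882 × 12.870 + 52.4 = 67.92

67.92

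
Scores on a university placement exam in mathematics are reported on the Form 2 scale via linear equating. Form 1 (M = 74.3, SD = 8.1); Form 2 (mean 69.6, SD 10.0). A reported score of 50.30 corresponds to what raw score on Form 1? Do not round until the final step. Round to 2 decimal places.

58.67

Invert y = (SD_Y/SD_X)(x − M_X) + M_Y:
x = (SD_X/SD_Y)(y − M_Y) + M_X = (8.1/10.0)(50.30 − 69.6) + 74.3
x = 0.810000 × -19.300 + 74.3 = 58.67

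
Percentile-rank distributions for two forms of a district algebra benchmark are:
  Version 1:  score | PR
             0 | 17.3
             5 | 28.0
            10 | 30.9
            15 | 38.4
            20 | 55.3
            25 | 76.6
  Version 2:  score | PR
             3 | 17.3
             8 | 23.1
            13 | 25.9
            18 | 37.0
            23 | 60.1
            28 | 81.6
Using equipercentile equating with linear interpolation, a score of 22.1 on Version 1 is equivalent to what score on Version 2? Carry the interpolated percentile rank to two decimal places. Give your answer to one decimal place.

PR of 22.1 on Version 1: 55.3 + (22.1 − 20)/(25 − 20) × (76.6 − 55.3) = 64.25
On Version 2, PR 64.25 falls between score 23 (PR 60.1) and 28 (PR 81.6).
Interpolate: 23 + (64.25 − 60.1)/(81.6 − 60.1) × (28 − 23) = 24.0

24.0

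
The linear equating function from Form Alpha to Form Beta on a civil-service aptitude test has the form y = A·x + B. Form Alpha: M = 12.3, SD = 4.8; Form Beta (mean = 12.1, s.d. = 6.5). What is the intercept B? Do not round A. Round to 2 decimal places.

A = SD_Y / SD_X = 6.5 / 4.8 = 1.354167
B = M_Y − A·M_X = 12.1 − 1.354167 × 12.3 = -4.56

-4.56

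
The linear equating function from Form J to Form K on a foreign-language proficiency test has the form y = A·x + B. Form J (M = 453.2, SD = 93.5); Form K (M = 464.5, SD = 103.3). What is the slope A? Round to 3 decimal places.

1.105

A = SD_Y / SD_X = 103.3 / 93.5 = 1.105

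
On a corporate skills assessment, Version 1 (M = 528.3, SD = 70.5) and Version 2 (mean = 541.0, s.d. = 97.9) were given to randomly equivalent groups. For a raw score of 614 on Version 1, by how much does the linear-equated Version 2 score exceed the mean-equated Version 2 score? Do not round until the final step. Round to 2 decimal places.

33.31

Mean-equated: 614 + (541.0 − 528.3) = 626.70
Linear-equated: (97.9/70.5)(614 − 528.3) + 541.0 = 660.008
Difference = 660.008 − 626.70 = 33.31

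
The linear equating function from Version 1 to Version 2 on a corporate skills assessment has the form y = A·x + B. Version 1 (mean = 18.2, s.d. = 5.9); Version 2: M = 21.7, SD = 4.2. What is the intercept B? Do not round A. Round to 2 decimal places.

A = SD_Y / SD_X = 4.2 / 5.9 = 0.711864
B = M_Y − A·M_X = 21.7 − 0.711864 × 18.2 = 8.74

8.74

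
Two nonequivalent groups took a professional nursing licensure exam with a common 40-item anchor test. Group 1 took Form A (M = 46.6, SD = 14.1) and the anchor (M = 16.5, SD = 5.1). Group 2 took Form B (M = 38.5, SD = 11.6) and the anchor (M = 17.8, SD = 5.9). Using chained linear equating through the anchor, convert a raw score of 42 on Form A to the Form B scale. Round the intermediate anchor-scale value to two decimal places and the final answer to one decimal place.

Form A → anchor (Group 1): v = (5.1/14.1)(42 − 46.6) + 16.5 = 14.84
anchor → Form B (Group 2): y = (11.6/5.9)(14.84 − 17.8) + 38.5 = 32.7

32.7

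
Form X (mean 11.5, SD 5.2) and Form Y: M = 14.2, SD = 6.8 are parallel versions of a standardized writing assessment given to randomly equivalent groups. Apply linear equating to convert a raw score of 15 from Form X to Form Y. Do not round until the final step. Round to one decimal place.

18.8

Linear equating: y = (SD_Y/SD_X)(x − M_X) + M_Y
y = (6.8/5.2)(15 − 11.5) + 14.2
y = 1.307692 × 3.5 + 14.2 = 4.5769 + 14.2 = 18.8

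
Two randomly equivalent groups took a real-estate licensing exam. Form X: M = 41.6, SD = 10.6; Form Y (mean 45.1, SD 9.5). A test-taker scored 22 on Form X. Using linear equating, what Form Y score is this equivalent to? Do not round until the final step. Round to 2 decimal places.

27.53

Linear equating: y = (SD_Y/SD_X)(x − M_X) + M_Y
y = (9.5/10.6)(22 − 41.6) + 45.1
y = 0.896226 × -19.6 + 45.1 = -17.5660 + 45.1 = 27.53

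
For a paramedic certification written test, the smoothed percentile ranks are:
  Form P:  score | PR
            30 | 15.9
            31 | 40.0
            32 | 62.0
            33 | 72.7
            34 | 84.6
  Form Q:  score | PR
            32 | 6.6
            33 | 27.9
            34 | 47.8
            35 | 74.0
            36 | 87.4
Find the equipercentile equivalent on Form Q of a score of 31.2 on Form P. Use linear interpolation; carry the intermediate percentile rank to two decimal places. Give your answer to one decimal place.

33.8

PR of 31.2 on Form P: 40.0 + (31.2 − 31)/(32 − 31) × (62.0 − 40.0) = 44.40
On Form Q, PR 44.40 falls between score 33 (PR 27.9) and 34 (PR 47.8).
Interpolate: 33 + (44.40 − 27.9)/(47.8 − 27.9) × (34 − 33) = 33.8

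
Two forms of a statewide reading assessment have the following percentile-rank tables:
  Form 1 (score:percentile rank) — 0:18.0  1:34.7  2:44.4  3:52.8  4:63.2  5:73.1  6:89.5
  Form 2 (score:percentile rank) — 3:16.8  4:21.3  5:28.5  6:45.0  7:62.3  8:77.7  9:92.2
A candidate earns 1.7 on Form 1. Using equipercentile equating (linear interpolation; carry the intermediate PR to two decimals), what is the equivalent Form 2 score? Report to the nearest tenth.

5.8

PR of 1.7 on Form 1: 34.7 + (1.7 − 1)/(2 − 1) × (44.4 − 34.7) = 41.49
On Form 2, PR 41.49 falls between score 5 (PR 28.5) and 6 (PR 45.0).
Interpolate: 5 + (41.49 − 28.5)/(45.0 − 28.5) × (6 − 5) = 5.8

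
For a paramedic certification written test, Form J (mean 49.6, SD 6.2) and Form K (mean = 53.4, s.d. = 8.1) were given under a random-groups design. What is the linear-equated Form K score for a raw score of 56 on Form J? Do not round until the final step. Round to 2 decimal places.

Linear equating: y = (SD_Y/SD_X)(x − M_X) + M_Y
y = (8.1/6.2)(56 − 49.6) + 53.4
y = 1.306452 × 6.4 + 53.4 = 8.3613 + 53.4 = 61.76

61.76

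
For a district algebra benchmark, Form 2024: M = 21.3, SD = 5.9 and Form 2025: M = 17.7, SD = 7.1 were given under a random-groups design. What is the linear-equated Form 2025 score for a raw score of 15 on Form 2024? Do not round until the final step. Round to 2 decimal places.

10.12

Linear equating: y = (SD_Y/SD_X)(x − M_X) + M_Y
y = (7.1/5.9)(15 − 21.3) + 17.7
y = 1.203390 × -6.3 + 17.7 = -7.5814 + 17.7 = 10.12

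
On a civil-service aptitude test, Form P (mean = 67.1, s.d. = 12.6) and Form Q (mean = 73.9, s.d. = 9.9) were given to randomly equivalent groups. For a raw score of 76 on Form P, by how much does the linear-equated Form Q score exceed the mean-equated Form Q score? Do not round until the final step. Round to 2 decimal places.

-1.91

Mean-equated: 76 + (73.9 − 67.1) = 82.80
Linear-equated: (9.9/12.6)(76 − 67.1) + 73.9 = 80.893
Difference = 80.893 − 82.80 = -1.91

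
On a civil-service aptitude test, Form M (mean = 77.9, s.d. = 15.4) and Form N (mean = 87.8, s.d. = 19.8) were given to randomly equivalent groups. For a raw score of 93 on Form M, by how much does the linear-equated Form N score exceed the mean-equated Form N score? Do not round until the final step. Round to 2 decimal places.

4.31

Mean-equated: 93 + (87.8 − 77.9) = 102.90
Linear-equated: (19.8/15.4)(93 − 77.9) + 87.8 = 107.214
Difference = 107.214 − 102.90 = 4.31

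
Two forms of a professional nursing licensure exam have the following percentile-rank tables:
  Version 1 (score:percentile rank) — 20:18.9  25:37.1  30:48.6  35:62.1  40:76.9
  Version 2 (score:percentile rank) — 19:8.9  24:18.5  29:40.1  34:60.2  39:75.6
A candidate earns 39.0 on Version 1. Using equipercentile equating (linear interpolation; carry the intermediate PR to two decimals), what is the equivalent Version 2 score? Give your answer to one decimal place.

PR of 39.0 on Version 1: 62.1 + (39.0 − 35)/(40 − 35) × (76.9 − 62.1) = 73.94
On Version 2, PR 73.94 falls between score 34 (PR 60.2) and 39 (PR 75.6).
Interpolate: 34 + (73.94 − 60.2)/(75.6 − 60.2) × (39 − 34) = 38.5

38.5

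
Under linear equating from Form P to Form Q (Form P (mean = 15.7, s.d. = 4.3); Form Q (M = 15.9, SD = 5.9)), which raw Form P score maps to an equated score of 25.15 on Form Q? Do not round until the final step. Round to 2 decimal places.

Invert y = (SD_Y/SD_X)(x − M_X) + M_Y:
x = (SD_X/SD_Y)(y − M_Y) + M_X = (4.3/5.9)(25.15 − 15.9) + 15.7
x = 0.728814 × 9.250 + 15.7 = 22.44

22.44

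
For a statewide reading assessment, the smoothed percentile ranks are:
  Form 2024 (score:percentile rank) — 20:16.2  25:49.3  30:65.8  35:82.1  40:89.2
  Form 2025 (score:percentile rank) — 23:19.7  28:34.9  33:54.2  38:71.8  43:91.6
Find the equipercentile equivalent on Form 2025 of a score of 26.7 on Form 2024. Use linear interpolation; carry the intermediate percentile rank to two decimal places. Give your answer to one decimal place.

33.2

PR of 26.7 on Form 2024: 49.3 + (26.7 − 25)/(30 − 25) × (65.8 − 49.3) = 54.91
On Form 2025, PR 54.91 falls between score 33 (PR 54.2) and 38 (PR 71.8).
Interpolate: 33 + (54.91 − 54.2)/(71.8 − 54.2) × (38 − 33) = 33.2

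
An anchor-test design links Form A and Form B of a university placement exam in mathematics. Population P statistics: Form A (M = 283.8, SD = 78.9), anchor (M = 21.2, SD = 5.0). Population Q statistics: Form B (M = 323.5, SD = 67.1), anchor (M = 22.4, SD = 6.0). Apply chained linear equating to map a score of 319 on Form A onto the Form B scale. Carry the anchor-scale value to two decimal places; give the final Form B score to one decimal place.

335.0

Form A → anchor (Population P): v = (5.0/78.9)(319 − 283.8) + 21.2 = 23.43
anchor → Form B (Population Q): y = (67.1/6.0)(23.43 − 22.4) + 323.5 = 335.0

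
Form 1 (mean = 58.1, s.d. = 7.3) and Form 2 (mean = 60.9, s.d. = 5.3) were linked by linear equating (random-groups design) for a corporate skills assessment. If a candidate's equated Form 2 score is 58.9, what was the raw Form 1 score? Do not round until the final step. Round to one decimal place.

Invert y = (SD_Y/SD_X)(x − M_X) + M_Y:
x = (SD_X/SD_Y)(y − M_Y) + M_X = (7.3/5.3)(58.9 − 60.9) + 58.1
x = 1.377358 × -2.000 + 58.1 = 55.3

55.3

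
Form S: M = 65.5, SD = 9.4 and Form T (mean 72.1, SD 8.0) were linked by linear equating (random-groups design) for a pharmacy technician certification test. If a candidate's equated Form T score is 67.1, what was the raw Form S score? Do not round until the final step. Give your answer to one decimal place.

Invert y = (SD_Y/SD_X)(x − M_X) + M_Y:
x = (SD_X/SD_Y)(y − M_Y) + M_X = (9.4/8.0)(67.1 − 72.1) + 65.5
x = 1.175000 × -5.000 + 65.5 = 59.6

59.6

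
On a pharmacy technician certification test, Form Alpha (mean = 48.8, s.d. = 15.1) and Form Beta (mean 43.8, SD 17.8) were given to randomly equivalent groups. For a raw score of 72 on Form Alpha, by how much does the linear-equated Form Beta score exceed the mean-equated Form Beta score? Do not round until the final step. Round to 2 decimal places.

4.15

Mean-equated: 72 + (43.8 − 48.8) = 67.00
Linear-equated: (17.8/15.1)(72 − 48.8) + 43.8 = 71.148
Difference = 71.148 − 67.00 = 4.15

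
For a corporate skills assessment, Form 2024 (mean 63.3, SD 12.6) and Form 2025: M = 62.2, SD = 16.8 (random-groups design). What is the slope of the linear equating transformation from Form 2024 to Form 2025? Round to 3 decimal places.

A = SD_Y / SD_X = 16.8 / 12.6 = 1.333

1.333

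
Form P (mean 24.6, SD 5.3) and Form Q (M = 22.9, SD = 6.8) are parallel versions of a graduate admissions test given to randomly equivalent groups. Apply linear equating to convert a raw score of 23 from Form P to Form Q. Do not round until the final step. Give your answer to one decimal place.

20.8

Linear equating: y = (SD_Y/SD_X)(x − M_X) + M_Y
y = (6.8/5.3)(23 − 24.6) + 22.9
y = 1.283019 × -1.6 + 22.9 = -2.0528 + 22.9 = 20.8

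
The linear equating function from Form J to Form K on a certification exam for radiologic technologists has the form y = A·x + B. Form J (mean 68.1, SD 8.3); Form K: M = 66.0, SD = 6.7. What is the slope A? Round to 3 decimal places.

0.807

A = SD_Y / SD_X = 6.7 / 8.3 = 0.807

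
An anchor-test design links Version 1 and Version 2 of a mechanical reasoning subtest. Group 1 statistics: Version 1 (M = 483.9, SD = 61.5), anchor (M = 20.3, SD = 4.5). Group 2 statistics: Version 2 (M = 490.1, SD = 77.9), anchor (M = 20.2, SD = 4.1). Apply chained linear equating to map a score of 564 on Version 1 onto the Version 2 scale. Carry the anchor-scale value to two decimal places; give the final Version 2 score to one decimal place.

603.3

Version 1 → anchor (Group 1): v = (4.5/61.5)(564 − 483.9) + 20.3 = 26.16
anchor → Version 2 (Group 2): y = (77.9/4.1)(26.16 − 20.2) + 490.1 = 603.3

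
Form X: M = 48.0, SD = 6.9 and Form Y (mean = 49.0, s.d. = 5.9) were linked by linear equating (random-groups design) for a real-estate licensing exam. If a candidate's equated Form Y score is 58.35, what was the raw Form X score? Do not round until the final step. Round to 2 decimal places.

58.93

Invert y = (SD_Y/SD_X)(x − M_X) + M_Y:
x = (SD_X/SD_Y)(y − M_Y) + M_X = (6.9/5.9)(58.35 − 49.0) + 48.0
x = 1.169492 × 9.350 + 48.0 = 58.93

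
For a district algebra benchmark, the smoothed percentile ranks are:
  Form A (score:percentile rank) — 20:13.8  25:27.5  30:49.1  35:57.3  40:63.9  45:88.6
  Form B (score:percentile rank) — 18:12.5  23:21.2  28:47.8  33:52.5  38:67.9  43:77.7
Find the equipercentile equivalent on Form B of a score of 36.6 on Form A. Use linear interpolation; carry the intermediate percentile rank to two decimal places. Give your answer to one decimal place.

35.2

PR of 36.6 on Form A: 57.3 + (36.6 − 35)/(40 − 35) × (63.9 − 57.3) = 59.41
On Form B, PR 59.41 falls between score 33 (PR 52.5) and 38 (PR 67.9).
Interpolate: 33 + (59.41 − 52.5)/(67.9 − 52.5) × (38 − 33) = 35.2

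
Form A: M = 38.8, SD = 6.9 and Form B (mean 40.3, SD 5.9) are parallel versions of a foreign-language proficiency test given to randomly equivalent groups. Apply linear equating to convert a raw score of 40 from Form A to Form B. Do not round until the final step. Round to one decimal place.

Linear equating: y = (SD_Y/SD_X)(x − M_X) + M_Y
y = (5.9/6.9)(40 − 38.8) + 40.3
y = 0.855072 × 1.2 + 40.3 = 1.0261 + 40.3 = 41.3

41.3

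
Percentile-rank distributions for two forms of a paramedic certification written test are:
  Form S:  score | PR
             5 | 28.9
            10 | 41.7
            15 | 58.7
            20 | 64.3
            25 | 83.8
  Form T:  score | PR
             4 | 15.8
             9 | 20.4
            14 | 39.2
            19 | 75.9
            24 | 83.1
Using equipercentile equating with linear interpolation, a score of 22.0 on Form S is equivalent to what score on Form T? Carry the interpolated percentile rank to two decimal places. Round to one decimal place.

18.5

PR of 22.0 on Form S: 64.3 + (22.0 − 20)/(25 − 20) × (83.8 − 64.3) = 72.10
On Form T, PR 72.10 falls between score 14 (PR 39.2) and 19 (PR 75.9).
Interpolate: 14 + (72.10 − 39.2)/(75.9 − 39.2) × (19 − 14) = 18.5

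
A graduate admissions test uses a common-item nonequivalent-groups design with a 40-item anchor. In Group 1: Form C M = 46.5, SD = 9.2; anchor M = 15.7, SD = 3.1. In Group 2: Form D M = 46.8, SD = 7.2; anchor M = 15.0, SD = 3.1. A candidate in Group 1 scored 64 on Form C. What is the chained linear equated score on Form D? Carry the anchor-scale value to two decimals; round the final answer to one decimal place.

Form C → anchor (Group 1): v = (3.1/9.2)(64 − 46.5) + 15.7 = 21.60
anchor → Form D (Group 2): y = (7.2/3.1)(21.60 − 15.0) + 46.8 = 62.1

62.1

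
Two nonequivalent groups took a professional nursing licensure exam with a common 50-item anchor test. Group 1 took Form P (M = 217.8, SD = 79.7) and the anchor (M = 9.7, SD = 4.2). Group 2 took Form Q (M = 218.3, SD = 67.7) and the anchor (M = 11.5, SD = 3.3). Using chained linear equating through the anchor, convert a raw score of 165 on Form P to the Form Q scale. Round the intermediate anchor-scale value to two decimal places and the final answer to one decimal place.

124.3

Form P → anchor (Group 1): v = (4.2/79.7)(165 − 217.8) + 9.7 = 6.92
anchor → Form Q (Group 2): y = (67.7/3.3)(6.92 − 11.5) + 218.3 = 124.3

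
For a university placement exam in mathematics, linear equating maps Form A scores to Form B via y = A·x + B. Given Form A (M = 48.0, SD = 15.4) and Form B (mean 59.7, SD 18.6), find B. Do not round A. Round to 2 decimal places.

A = SD_Y / SD_X = 18.6 / 15.4 = 1.207792
B = M_Y − A·M_X = 59.7 − 1.207792 × 48.0 = 1.73

1.73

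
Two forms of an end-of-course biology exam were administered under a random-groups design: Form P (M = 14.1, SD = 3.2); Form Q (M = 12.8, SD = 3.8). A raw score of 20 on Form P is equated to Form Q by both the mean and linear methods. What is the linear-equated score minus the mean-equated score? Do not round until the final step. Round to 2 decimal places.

Mean-equated: 20 + (12.8 − 14.1) = 18.70
Linear-equated: (3.8/3.2)(20 − 14.1) + 12.8 = 19.806
Difference = 19.806 − 18.70 = 1.11

1.11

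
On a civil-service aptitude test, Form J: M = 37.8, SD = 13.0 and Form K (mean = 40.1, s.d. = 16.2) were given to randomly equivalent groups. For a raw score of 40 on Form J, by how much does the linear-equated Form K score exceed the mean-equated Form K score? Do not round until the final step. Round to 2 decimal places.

0.54

Mean-equated: 40 + (40.1 − 37.8) = 42.30
Linear-equated: (16.2/13.0)(40 − 37.8) + 40.1 = 42.842
Difference = 42.842 − 42.30 = 0.54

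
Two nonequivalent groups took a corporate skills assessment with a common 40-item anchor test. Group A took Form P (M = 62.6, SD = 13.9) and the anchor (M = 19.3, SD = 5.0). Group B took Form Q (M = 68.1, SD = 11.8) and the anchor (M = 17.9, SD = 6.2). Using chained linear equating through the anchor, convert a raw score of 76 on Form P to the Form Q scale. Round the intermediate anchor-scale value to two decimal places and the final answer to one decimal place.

79.9

Form P → anchor (Group A): v = (5.0/13.9)(76 − 62.6) + 19.3 = 24.12
anchor → Form Q (Group B): y = (11.8/6.2)(24.12 − 17.9) + 68.1 = 79.9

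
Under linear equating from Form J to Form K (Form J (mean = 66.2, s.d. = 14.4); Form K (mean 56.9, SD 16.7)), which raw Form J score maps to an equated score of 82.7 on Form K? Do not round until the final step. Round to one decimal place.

Invert y = (SD_Y/SD_X)(x − M_X) + M_Y:
x = (SD_X/SD_Y)(y − M_Y) + M_X = (14.4/16.7)(82.7 − 56.9) + 66.2
x = 0.862275 × 25.800 + 66.2 = 88.4

88.4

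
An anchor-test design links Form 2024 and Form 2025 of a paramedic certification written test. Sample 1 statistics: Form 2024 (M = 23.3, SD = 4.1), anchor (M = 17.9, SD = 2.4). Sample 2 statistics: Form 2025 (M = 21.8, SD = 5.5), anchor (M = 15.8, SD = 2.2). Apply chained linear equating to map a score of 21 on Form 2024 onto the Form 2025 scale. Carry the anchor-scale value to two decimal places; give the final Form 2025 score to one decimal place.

Form 2024 → anchor (Sample 1): v = (2.4/4.1)(21 − 23.3) + 17.9 = 16.55
anchor → Form 2025 (Sample 2): y = (5.5/2.2)(16.55 − 15.8) + 21.8 = 23.7

23.7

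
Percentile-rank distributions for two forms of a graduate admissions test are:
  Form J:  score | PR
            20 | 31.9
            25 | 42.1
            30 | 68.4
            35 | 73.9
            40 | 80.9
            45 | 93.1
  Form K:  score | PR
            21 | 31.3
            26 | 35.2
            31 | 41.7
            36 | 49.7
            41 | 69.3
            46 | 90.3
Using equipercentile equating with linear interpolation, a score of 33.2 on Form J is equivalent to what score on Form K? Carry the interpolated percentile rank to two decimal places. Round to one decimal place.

41.6

PR of 33.2 on Form J: 68.4 + (33.2 − 30)/(35 − 30) × (73.9 − 68.4) = 71.92
On Form K, PR 71.92 falls between score 41 (PR 69.3) and 46 (PR 90.3).
Interpolate: 41 + (71.92 − 69.3)/(90.3 − 69.3) × (46 − 41) = 41.6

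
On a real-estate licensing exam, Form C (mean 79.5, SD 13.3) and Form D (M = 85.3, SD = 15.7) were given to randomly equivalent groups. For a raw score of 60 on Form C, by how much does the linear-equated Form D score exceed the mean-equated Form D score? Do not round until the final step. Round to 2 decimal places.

Mean-equated: 60 + (85.3 − 79.5) = 65.80
Linear-equated: (15.7/13.3)(60 − 79.5) + 85.3 = 62.281
Difference = 62.281 − 65.80 = -3.52

-3.52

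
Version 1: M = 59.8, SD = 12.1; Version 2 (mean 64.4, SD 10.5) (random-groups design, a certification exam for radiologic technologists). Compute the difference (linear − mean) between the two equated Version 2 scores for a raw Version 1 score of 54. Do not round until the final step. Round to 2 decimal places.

0.77

Mean-equated: 54 + (64.4 − 59.8) = 58.60
Linear-equated: (10.5/12.1)(54 − 59.8) + 64.4 = 59.367
Difference = 59.367 − 58.60 = 0.77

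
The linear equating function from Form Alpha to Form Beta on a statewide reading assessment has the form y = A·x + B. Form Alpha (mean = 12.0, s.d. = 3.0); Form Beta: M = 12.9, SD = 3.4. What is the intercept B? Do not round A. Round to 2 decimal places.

A = SD_Y / SD_X = 3.4 / 3.0 = 1.133333
B = M_Y − A·M_X = 12.9 − 1.133333 × 12.0 = -0.70

-0.70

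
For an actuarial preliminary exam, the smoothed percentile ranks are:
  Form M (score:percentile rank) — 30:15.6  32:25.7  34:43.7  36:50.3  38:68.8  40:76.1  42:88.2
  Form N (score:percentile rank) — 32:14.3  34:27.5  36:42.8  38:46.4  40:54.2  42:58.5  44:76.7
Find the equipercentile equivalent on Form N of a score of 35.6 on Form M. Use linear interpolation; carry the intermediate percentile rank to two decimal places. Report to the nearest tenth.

PR of 35.6 on Form M: 43.7 + (35.6 − 34)/(36 − 34) × (50.3 − 43.7) = 48.98
On Form N, PR 48.98 falls between score 38 (PR 46.4) and 40 (PR 54.2).
Interpolate: 38 + (48.98 − 46.4)/(54.2 − 46.4) × (40 − 38) = 38.7

38.7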